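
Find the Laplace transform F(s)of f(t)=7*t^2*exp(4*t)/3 14/(3*(s - 4)^3)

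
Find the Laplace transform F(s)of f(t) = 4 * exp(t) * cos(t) 4 * (s - 1)/((s - 1)^2+1)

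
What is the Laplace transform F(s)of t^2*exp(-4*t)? 2/(s + 4)^3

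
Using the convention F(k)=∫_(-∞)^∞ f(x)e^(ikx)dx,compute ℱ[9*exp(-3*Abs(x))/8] 27/(4*(k^2 + 9))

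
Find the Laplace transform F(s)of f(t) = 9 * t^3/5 54/(5 * s^4)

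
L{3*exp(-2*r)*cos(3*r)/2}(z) 3*(z + 2)/(2*((z + 2)^2 + 9))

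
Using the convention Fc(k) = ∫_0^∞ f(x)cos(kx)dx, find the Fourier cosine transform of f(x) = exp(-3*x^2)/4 sqrt(3)*sqrt(pi)*exp(-k^2/12)/24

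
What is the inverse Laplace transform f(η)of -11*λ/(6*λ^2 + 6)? -11*cos(η)/6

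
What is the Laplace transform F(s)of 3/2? 3/(2*s)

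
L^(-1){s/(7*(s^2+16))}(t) cos(4*t)/7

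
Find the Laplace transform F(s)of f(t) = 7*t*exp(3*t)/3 7/(3*(s - 3)^2)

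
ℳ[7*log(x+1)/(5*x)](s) -7*pi*csc(pi*s)/(5*s - 5)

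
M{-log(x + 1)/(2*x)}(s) pi*csc(pi*s)/(2*(s - 1))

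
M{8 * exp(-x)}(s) 8 * gamma(s)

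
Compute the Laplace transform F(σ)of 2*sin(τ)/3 2/(3*(σ^2 + 1))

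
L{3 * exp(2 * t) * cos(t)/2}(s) 3 * (s - 2)/(2 * ((s - 2)^2 + 1))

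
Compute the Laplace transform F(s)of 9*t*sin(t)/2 9*s/(s^2 + 1)^2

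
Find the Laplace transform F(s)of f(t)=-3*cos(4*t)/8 -3*s/(8*s^2 + 128)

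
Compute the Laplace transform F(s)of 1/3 1/(3*s)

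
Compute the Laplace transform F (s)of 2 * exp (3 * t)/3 2/ (3 * (s - 3))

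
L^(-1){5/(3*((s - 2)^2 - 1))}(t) 5*exp(2*t)*sinh(t)/3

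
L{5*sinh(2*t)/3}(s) 10/(3*(s^2 - 4))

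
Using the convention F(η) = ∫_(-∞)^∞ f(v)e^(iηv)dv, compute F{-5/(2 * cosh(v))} -5 * pi/(2 * cosh(pi * η/2))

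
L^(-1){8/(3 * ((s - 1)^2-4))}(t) 4 * exp(t) * sinh(2 * t)/3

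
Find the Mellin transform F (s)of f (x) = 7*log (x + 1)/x -7*pi*csc (pi*s)/ (s - 1)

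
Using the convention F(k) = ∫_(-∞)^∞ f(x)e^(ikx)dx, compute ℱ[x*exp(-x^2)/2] I*sqrt(pi)*k*exp(-k^2/4)/4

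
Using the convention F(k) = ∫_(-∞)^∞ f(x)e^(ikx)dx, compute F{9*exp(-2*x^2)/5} 9*sqrt(2)*sqrt(pi)*exp(-k^2/8)/10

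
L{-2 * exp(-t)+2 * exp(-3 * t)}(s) 2/(s+3) - 2/(s+1)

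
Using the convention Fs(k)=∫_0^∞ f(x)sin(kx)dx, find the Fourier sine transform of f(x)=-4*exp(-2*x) -4*k/(k^2+4)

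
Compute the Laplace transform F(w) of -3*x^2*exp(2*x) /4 -3/(2*(w - 2) ^3) 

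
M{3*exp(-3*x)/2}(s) 3^(1 - s)*gamma(s)/2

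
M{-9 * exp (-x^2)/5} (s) -9 * gamma (s/2)/10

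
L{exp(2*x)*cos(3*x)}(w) (w - 2)/((w - 2)^2 + 9)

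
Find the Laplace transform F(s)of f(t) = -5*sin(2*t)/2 -5/(s^2 + 4)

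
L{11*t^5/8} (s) 165/s^6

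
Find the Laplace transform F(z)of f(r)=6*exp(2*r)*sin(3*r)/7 18/(7*((z - 2)^2 + 9))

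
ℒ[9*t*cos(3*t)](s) 9*(s^2 - 9)/(s^2 + 9)^2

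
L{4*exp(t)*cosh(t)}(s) 4*(s - 1)/(s*(s - 2))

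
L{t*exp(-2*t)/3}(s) 1/(3*(s + 2)^2)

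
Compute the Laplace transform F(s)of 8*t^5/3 320/s^6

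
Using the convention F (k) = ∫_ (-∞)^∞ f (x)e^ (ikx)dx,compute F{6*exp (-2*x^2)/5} 3*sqrt (2)*sqrt (pi)*exp (-k^2/8)/5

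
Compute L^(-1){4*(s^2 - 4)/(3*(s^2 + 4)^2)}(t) 4*t*cos(2*t)/3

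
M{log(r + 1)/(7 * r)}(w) -pi * csc(pi * w)/(7 * w - 7)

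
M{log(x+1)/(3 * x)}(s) -pi * csc(pi * s)/(3 * s - 3)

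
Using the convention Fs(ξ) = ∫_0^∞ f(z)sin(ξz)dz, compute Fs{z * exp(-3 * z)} 6 * ξ/(ξ^2 + 9)^2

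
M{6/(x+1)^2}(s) -6 * pi * (s - 1)/sin(pi * s)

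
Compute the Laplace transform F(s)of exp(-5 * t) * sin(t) 1/((s + 5)^2 + 1)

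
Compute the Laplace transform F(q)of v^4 24/q^5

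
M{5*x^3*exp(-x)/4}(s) 5*gamma(s + 3)/4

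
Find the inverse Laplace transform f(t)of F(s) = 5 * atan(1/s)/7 5 * sin(t)/(7 * t)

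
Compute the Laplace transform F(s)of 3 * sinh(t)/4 3/(4 * (s^2 - 1))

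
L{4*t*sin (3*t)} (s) 24*s/ (s^2 + 9)^2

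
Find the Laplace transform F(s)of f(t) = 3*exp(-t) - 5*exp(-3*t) 3/(s + 1) - 5/(s + 3)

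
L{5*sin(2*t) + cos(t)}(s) s/(s^2 + 1) + 10/(s^2 + 4)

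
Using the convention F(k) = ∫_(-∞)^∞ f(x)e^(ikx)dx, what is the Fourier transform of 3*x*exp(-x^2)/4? 3*I*sqrt(pi)*k*exp(-k^2/4)/8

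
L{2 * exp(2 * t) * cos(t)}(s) 2 * (s - 2)/((s - 2)^2 + 1)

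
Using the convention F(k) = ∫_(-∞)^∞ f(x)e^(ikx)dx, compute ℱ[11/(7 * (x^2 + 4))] 11 * pi * exp(-2 * Abs(k))/14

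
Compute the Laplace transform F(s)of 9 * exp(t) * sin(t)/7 9/(7 * ((s - 1)^2+1))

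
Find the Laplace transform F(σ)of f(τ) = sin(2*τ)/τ atan(2/σ)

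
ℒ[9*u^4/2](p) 108/p^5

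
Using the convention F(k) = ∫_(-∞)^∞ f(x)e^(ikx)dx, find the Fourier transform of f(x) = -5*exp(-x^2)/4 -5*sqrt(pi)*exp(-k^2/4)/4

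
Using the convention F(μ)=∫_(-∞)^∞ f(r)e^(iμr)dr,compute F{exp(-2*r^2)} sqrt(2)*sqrt(pi)*exp(-μ^2/8)/2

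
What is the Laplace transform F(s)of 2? 2/s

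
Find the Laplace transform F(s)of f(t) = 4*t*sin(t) 8*s/(s^2 + 1)^2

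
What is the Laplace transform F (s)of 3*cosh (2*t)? 3*s/ (s^2 - 4)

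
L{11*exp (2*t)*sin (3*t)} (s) 33/ ( (s - 2)^2 + 9)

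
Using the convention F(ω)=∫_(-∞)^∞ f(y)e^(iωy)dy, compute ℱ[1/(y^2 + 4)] pi * exp(-2 * Abs(ω))/2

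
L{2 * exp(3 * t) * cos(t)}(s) 2 * (s - 3)/((s - 3)^2 + 1)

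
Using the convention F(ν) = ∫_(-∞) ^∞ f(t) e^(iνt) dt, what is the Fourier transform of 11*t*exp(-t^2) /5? 11*I*sqrt(pi)*ν*exp(-ν^2/4) /10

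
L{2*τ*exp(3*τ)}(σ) 2/(σ - 3)^2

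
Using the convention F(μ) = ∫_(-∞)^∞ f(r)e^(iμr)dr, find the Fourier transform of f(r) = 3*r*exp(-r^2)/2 3*I*sqrt(pi)*μ*exp(-μ^2/4)/4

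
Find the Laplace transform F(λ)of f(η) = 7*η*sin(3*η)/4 21*λ/(2*(λ^2 + 9)^2)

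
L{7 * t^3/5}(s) 42/(5 * s^4)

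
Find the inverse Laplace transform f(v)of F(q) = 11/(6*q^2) 11*v/6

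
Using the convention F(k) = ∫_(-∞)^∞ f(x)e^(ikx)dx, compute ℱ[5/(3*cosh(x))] 5*pi/(3*cosh(pi*k/2))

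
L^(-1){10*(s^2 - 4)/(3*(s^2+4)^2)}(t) 10*t*cos(2*t)/3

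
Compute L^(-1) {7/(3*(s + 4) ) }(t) 7*exp(-4*t) /3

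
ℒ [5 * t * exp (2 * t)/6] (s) 5/ (6 * (s - 2)^2)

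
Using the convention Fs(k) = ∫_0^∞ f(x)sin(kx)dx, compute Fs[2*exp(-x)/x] 2*atan(k)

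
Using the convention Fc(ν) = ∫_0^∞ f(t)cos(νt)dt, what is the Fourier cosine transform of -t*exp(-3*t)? (ν^2 - 9)/(ν^2 + 9)^2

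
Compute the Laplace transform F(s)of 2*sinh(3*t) 6/(s^2 - 9)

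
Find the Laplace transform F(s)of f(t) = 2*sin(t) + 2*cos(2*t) 2/(s^2 + 1) + 2*s/(s^2 + 4)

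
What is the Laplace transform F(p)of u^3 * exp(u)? 6/(p - 1)^4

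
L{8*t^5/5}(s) 192/s^6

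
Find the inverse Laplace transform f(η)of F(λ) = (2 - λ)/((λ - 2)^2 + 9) -exp(2 * η) * cos(3 * η)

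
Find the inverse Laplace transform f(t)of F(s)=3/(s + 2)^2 3*t*exp(-2*t)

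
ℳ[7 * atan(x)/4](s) -7 * pi * sec(pi * s/2)/(8 * s)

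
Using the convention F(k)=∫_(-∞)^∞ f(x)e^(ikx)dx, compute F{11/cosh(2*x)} 11*pi/(2*cosh(pi*k/4))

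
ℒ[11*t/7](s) 11/(7*s^2)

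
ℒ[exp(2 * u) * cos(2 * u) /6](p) (p - 2) /(6 * ((p - 2) ^2+4) ) 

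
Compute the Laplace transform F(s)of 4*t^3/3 8/s^4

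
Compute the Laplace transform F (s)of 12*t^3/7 72/ (7*s^4)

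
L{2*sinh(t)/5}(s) 2/(5*(s^2 - 1))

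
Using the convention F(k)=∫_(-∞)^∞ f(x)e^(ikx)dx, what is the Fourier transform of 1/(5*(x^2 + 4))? pi*exp(-2*Abs(k))/10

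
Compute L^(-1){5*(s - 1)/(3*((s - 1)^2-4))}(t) 5*exp(t)*cosh(2*t)/3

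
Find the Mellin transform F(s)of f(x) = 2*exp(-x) 2*gamma(s)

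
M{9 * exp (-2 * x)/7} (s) 9 * gamma (s)/ (7 * 2^s)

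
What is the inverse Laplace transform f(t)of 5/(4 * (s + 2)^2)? 5 * t * exp(-2 * t)/4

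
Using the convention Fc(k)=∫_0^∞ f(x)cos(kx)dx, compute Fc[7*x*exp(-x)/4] 7*(1 - k^2)/(4*(k^2 + 1)^2)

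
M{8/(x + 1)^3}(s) 4*pi*(s - 2)*(s - 1)/sin(pi*s)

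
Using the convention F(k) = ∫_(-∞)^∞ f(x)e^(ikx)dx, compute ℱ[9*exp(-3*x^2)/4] 3*sqrt(3)*sqrt(pi)*exp(-k^2/12)/4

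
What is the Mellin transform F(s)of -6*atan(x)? 3*pi*sec(pi*s/2)/s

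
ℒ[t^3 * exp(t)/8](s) 3/(4 * (s - 1)^4)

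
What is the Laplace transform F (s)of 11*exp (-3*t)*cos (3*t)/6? 11*(s + 3)/ (6*( (s + 3)^2 + 9))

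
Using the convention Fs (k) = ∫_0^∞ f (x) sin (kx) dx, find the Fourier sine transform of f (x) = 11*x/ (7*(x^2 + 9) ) 11*pi*exp (-3*k) /14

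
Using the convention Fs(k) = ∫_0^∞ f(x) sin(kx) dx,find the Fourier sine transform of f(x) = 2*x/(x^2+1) pi*exp(-k) 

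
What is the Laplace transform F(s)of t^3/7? 6/(7*s^4)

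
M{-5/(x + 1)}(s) -5*pi*csc(pi*s)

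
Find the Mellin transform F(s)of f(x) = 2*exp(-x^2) gamma(s/2)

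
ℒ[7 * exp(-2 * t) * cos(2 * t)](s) 7 * (s + 2)/((s + 2)^2 + 4)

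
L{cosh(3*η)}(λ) λ/(λ^2 - 9)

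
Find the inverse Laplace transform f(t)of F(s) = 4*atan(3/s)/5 4*sin(3*t)/(5*t)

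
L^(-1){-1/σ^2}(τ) -τ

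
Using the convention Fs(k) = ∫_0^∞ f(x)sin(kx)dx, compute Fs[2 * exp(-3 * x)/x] 2 * atan(k/3)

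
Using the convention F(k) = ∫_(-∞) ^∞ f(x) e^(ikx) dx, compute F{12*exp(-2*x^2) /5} 6*sqrt(2)*sqrt(pi)*exp(-k^2/8) /5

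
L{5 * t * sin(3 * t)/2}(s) 15 * s/(s^2+9)^2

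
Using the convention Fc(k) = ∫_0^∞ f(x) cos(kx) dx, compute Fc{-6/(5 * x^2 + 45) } -pi * exp(-3 * k) /5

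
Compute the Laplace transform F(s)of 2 2/s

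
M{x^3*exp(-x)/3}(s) gamma(s+3)/3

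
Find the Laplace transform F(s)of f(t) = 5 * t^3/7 30/(7 * s^4)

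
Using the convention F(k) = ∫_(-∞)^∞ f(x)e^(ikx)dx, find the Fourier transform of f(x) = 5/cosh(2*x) 5*pi/(2*cosh(pi*k/4))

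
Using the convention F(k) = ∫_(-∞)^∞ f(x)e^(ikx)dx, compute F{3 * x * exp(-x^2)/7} 3 * I * sqrt(pi) * k * exp(-k^2/4)/14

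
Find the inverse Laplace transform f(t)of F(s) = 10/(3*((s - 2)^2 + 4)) 5*exp(2*t)*sin(2*t)/3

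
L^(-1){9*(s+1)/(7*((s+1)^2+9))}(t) 9*exp(-t)*cos(3*t)/7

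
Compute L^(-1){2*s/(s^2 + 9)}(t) 2*cos(3*t)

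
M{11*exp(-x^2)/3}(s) 11*gamma(s/2)/6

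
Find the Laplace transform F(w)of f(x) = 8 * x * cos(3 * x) 8 * (w^2 - 9)/(w^2 + 9)^2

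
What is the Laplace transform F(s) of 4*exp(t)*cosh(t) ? 4*(s - 1) /(s*(s - 2) ) 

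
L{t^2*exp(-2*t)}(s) 2/(s+2)^3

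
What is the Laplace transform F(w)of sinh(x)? 1/(w^2 - 1)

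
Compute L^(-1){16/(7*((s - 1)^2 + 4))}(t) 8*exp(t)*sin(2*t)/7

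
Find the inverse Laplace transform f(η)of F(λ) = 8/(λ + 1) 8 * exp(-η)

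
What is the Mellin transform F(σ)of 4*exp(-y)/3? 4*gamma(σ)/3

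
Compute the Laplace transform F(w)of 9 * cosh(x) 9 * w/(w^2 - 1)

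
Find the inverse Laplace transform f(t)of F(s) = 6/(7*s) 6/7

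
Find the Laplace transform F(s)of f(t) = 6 6/s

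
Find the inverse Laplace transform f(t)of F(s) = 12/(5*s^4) 2*t^3/5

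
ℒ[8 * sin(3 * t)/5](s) 24/(5 * (s^2 + 9))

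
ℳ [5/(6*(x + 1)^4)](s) 5*gamma(s)*gamma(4 - s)/36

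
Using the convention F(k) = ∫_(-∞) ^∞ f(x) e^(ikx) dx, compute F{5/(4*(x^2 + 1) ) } 5*pi*exp(-Abs(k) ) /4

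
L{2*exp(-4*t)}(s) 2/(s+4)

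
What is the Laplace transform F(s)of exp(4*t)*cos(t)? (s - 4)/((s - 4)^2 + 1)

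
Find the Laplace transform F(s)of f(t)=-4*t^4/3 -32/s^5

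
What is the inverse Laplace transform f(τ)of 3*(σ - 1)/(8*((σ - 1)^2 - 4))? 3*exp(τ)*cosh(2*τ)/8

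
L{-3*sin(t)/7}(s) -3/(7*s^2 + 7)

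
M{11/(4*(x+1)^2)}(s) -11*pi*(s - 1)/(4*sin(pi*s))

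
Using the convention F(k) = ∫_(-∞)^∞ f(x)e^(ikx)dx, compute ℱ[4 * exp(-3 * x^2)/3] 4 * sqrt(3) * sqrt(pi) * exp(-k^2/12)/9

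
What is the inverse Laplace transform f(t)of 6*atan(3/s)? 6*sin(3*t)/t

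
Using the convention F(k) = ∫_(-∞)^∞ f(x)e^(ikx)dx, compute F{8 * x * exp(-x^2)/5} 4 * I * sqrt(pi) * k * exp(-k^2/4)/5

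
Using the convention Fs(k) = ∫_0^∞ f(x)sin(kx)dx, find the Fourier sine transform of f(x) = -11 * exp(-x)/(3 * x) -11 * atan(k)/3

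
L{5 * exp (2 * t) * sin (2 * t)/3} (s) 10/ (3 * ( (s - 2)^2 + 4))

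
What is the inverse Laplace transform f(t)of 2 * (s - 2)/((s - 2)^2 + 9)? 2 * exp(2 * t) * cos(3 * t)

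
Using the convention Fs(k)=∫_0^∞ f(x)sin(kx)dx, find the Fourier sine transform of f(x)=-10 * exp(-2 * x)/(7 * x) -10 * atan(k/2)/7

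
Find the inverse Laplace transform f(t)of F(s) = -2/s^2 -2*t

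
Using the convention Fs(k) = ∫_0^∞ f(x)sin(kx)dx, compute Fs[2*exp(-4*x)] 2*k/(k^2+16)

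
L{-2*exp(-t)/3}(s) -2/(3*s + 3)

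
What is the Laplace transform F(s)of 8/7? 8/(7*s)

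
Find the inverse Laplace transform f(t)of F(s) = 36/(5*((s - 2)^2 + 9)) 12*exp(2*t)*sin(3*t)/5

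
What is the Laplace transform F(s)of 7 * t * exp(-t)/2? 7/(2 * (s + 1)^2)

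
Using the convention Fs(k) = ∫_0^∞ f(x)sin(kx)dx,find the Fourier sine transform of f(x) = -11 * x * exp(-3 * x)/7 -66 * k/(7 * (k^2 + 9)^2)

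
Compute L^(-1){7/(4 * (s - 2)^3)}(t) 7 * t^2 * exp(2 * t)/8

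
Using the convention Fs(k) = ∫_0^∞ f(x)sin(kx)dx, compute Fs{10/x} 5*pi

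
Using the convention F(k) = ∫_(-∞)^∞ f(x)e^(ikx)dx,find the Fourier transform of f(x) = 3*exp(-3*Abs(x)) 18/(k^2 + 9)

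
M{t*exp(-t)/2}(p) gamma(p + 1)/2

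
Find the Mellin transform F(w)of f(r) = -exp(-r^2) -gamma(w/2)/2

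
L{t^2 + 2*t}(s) 2/s^3 + 2/s^2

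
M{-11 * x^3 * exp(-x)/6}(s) -11 * gamma(s + 3)/6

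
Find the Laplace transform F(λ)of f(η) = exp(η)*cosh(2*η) (λ - 1)/((λ - 1)^2 - 4)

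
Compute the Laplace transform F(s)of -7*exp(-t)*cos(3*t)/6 7*(-s - 1)/(6*((s + 1)^2 + 9))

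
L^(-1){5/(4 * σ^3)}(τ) 5 * τ^2/8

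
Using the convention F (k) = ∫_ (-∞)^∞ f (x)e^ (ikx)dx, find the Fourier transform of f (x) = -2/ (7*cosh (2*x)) -pi/ (7*cosh (pi*k/4))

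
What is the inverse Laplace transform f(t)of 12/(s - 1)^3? 6*t^2*exp(t)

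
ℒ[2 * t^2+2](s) 2/s+4/s^3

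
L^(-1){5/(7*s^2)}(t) 5*t/7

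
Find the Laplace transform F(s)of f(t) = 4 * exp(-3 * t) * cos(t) 4 * (s + 3)/((s + 3)^2 + 1)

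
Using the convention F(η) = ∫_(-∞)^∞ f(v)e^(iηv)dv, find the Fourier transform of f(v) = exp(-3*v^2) sqrt(3)*sqrt(pi)*exp(-η^2/12)/3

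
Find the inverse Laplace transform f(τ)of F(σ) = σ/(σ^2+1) cos(τ)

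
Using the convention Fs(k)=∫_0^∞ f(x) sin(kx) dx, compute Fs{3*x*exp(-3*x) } 18*k/(k^2 + 9) ^2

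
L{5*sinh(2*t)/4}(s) 5/(2*(s^2-4))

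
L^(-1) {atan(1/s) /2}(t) sin(t) /(2*t) 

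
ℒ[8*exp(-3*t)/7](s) 8/(7*(s + 3))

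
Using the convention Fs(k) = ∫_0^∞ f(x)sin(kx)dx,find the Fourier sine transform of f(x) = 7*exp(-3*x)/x 7*atan(k/3)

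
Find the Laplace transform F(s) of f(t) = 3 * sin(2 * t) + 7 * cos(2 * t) 7 * s/(s^2 + 4) + 6/(s^2 + 4) 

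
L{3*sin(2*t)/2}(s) 3/(s^2 + 4)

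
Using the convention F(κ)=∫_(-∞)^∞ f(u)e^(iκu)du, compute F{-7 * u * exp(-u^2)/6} -7 * I * sqrt(pi) * κ * exp(-κ^2/4)/12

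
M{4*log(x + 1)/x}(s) -4*pi*csc(pi*s)/(s - 1)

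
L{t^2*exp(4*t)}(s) 2/(s - 4)^3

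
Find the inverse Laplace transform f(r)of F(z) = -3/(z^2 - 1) -3 * sinh(r)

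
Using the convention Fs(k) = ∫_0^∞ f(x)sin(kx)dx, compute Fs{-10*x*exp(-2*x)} -40*k/(k^2 + 4)^2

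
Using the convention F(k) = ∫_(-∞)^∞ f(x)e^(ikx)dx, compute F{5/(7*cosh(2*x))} 5*pi/(14*cosh(pi*k/4))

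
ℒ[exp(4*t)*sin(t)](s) 1/((s - 4)^2+1)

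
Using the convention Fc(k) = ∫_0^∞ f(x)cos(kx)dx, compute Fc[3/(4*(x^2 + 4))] 3*pi*exp(-2*k)/16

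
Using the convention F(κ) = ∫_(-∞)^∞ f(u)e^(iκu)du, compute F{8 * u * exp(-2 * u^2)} sqrt(2) * I * sqrt(pi) * κ * exp(-κ^2/8)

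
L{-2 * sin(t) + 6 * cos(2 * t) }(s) 6 * s/(s^2 + 4)-2/(s^2 + 1) 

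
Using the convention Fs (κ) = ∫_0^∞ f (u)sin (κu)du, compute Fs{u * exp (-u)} 2 * κ/ (κ^2 + 1)^2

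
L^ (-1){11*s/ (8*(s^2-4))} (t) 11*cosh (2*t)/8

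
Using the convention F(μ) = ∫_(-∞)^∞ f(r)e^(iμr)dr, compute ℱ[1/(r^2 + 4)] pi * exp(-2 * Abs(μ))/2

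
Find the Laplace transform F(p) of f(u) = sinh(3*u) 3/(p^2 - 9) 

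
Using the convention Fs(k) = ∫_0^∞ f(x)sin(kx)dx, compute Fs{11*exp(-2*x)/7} 11*k/(7*(k^2+4))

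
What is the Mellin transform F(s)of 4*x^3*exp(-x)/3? 4*gamma(s+3)/3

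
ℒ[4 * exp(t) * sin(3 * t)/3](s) 4/((s - 1)^2 + 9)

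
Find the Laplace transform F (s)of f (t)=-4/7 -4/ (7*s)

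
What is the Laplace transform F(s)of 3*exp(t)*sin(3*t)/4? 9/(4*((s - 1)^2+9))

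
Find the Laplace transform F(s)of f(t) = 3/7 3/(7*s)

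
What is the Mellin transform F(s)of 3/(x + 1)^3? 3*pi*(s - 2)*(s - 1)/(2*sin(pi*s))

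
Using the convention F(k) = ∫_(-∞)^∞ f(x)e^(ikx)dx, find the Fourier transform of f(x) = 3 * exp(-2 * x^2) 3 * sqrt(2) * sqrt(pi) * exp(-k^2/8)/2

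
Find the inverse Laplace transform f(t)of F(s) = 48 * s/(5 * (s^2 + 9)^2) 8 * t * sin(3 * t)/5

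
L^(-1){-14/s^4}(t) -7 * t^3/3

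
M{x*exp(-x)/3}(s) gamma(s + 1)/3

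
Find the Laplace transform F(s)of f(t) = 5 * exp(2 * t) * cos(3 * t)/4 5 * (s - 2)/(4 * ((s - 2)^2 + 9))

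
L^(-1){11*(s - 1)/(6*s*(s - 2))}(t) 11*exp(t)*cosh(t)/6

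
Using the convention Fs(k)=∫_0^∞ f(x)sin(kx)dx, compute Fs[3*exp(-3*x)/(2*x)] 3*atan(k/3)/2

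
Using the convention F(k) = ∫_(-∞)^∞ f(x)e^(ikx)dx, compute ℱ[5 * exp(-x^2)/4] 5 * sqrt(pi) * exp(-k^2/4)/4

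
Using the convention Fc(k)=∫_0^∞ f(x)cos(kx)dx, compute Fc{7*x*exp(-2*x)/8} 7*(4 - k^2)/(8*(k^2 + 4)^2)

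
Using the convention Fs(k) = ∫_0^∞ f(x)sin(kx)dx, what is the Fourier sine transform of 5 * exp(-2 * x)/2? 5 * k/(2 * (k^2 + 4))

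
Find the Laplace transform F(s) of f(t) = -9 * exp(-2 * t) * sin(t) -9/((s + 2) ^2 + 1) 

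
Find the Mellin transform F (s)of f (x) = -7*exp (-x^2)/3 -7*gamma (s/2)/6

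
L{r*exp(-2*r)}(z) (z + 2)^(-2)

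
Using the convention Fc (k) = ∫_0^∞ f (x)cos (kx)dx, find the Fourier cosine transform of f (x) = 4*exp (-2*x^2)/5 sqrt (2)*sqrt (pi)*exp (-k^2/8)/5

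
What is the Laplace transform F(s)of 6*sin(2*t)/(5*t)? 6*atan(2/s)/5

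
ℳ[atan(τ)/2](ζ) -pi * sec(pi * ζ/2)/(4 * ζ)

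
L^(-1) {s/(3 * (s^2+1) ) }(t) cos(t) /3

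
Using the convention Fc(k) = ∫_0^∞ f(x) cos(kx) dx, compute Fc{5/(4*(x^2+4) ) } 5*pi*exp(-2*k) /16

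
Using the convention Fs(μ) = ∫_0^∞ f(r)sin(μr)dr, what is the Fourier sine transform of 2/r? pi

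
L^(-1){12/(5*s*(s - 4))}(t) 6*exp(2*t)*sinh(2*t)/5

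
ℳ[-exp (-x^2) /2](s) -gamma (s/2) /4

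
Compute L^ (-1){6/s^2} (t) 6*t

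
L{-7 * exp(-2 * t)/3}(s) -7/(3 * s + 6)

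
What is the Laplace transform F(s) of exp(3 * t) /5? 1/(5 * (s - 3) ) 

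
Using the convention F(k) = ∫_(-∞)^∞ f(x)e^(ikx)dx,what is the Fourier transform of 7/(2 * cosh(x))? 7 * pi/(2 * cosh(pi * k/2))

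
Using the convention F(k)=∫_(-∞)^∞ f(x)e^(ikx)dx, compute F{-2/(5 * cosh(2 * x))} -pi/(5 * cosh(pi * k/4))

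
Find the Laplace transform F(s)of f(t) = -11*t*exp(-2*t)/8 -11/(8*(s + 2)^2)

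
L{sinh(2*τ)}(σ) 2/(σ^2-4)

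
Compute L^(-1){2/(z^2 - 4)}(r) sinh(2*r)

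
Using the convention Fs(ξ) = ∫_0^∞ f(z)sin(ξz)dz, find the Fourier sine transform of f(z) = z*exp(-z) 2*ξ/(ξ^2 + 1)^2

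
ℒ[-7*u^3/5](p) -42/(5*p^4)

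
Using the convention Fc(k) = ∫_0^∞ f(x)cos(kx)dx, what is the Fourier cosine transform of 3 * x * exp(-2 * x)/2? 3 * (4 - k^2)/(2 * (k^2 + 4)^2)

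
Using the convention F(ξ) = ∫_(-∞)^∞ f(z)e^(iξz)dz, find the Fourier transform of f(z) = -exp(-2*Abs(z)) -4/(ξ^2 + 4)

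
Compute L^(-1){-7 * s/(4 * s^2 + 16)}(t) -7 * cos(2 * t)/4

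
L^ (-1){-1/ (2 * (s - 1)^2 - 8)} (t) -exp (t) * sinh (2 * t)/4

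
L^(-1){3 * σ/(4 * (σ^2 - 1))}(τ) 3 * cosh(τ)/4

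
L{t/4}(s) 1/(4 * s^2)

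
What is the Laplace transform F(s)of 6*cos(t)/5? 6*s/(5*(s^2+1))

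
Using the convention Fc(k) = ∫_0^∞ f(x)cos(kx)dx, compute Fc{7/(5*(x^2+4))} 7*pi*exp(-2*k)/20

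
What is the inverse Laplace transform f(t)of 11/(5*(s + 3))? 11*exp(-3*t)/5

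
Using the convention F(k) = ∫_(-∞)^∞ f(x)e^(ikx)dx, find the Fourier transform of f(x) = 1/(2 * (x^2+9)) pi * exp(-3 * Abs(k))/6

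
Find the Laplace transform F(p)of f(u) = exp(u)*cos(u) (p - 1)/((p - 1)^2 + 1)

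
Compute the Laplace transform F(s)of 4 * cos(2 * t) 4 * s/(s^2 + 4)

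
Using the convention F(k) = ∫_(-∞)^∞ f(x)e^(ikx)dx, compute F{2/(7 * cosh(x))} 2 * pi/(7 * cosh(pi * k/2))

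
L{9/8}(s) 9/(8*s)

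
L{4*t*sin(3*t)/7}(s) 24*s/(7*(s^2+9)^2)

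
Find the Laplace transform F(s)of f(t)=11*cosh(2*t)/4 11*s/(4*(s^2 - 4))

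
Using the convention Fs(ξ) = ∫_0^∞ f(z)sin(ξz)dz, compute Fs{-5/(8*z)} -5*pi/16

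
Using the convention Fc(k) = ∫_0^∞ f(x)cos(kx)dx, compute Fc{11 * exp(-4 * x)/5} 44/(5 * (k^2 + 16))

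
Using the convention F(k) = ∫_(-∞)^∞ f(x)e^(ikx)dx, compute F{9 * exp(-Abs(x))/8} 9/(4 * (k^2 + 1))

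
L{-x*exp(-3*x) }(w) -1/(w + 3) ^2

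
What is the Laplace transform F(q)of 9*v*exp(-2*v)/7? 9/(7*(q + 2)^2)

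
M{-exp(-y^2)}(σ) -gamma(σ/2)/2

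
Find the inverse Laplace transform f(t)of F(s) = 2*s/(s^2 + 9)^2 t*sin(3*t)/3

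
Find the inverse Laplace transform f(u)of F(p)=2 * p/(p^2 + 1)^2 u * sin(u)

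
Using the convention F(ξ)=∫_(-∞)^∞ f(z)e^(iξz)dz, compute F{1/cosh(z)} pi/cosh(pi*ξ/2)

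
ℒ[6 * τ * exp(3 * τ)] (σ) 6/(σ - 3)^2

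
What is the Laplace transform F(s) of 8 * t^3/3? 16/s^4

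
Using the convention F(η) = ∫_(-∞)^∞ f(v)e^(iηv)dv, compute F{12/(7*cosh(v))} 12*pi/(7*cosh(pi*η/2))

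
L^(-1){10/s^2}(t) 10*t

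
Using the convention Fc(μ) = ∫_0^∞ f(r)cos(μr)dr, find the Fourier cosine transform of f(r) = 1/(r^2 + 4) pi*exp(-2*μ)/4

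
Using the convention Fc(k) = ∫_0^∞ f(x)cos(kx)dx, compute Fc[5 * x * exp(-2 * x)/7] 5 * (4 - k^2)/(7 * (k^2 + 4)^2)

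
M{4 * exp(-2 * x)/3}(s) 2^(2 - s) * gamma(s)/3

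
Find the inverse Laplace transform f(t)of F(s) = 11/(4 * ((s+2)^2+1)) 11 * exp(-2 * t) * sin(t)/4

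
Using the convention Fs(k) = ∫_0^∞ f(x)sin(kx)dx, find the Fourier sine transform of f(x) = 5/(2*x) 5*pi/4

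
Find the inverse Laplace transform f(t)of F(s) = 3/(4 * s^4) t^3/8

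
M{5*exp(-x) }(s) 5*gamma(s) 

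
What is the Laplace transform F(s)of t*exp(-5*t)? (s + 5)^(-2)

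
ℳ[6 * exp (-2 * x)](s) 6 * gamma (s)/2^s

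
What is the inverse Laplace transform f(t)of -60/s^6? -t^5/2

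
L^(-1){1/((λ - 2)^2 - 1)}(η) exp(2*η)*sinh(η)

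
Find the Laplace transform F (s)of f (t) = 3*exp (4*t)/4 3/ (4*(s - 4))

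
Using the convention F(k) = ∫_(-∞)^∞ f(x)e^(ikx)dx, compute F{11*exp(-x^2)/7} 11*sqrt(pi)*exp(-k^2/4)/7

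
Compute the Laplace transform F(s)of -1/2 -1/(2*s)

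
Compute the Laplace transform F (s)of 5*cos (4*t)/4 5*s/ (4*(s^2 + 16))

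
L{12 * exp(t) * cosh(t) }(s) 12 * (s - 1) /(s * (s - 2) ) 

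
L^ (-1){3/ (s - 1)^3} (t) 3*t^2*exp (t)/2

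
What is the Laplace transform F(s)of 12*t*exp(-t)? 12/(s+1)^2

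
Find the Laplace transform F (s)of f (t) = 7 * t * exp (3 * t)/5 7/ (5 * (s - 3)^2)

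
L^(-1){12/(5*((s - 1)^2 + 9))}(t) 4*exp(t)*sin(3*t)/5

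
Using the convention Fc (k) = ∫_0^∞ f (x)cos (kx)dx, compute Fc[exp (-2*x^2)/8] sqrt (2)*sqrt (pi)*exp (-k^2/8)/32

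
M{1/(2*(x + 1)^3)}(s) pi*(s - 2)*(s - 1)/(4*sin(pi*s))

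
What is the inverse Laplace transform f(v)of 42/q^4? 7 * v^3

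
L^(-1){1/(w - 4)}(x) exp(4 * x)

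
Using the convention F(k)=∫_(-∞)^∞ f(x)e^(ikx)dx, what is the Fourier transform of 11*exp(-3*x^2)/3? 11*sqrt(3)*sqrt(pi)*exp(-k^2/12)/9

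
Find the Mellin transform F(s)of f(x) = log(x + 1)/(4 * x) -pi * csc(pi * s)/(4 * s - 4)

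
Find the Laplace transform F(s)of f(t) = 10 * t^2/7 20/(7 * s^3)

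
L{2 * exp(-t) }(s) 2/(s + 1) 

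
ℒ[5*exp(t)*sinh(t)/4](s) 5/(4*s*(s - 2))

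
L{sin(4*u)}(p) 4/(p^2 + 16)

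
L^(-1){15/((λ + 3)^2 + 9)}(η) 5*exp(-3*η)*sin(3*η)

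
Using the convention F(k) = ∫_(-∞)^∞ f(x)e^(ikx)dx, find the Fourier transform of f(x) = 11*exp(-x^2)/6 11*sqrt(pi)*exp(-k^2/4)/6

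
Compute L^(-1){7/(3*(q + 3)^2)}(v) 7*v*exp(-3*v)/3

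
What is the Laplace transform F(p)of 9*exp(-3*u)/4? 9/(4*(p + 3))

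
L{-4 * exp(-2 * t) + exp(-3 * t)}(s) 1/(s + 3) - 4/(s + 2)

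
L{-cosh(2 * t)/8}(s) -s/(8 * s^2 - 32)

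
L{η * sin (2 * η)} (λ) 4 * λ/ (λ^2 + 4)^2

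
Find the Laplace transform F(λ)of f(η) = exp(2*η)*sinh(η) 1/((λ - 2)^2 - 1)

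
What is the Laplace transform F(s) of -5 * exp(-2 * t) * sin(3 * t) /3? -5/((s + 2) ^2 + 9) 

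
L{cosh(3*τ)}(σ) σ/(σ^2 - 9)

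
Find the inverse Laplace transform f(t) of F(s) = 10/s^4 5 * t^3/3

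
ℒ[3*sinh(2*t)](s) 6/(s^2 - 4)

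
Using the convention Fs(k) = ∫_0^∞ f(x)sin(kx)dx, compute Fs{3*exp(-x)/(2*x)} 3*atan(k)/2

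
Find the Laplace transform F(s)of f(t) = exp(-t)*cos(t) (s + 1)/((s + 1)^2 + 1)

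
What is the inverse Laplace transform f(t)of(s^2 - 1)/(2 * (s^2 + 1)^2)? t * cos(t)/2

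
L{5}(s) 5/s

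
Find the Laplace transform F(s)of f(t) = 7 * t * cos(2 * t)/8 7 * (s^2 - 4)/(8 * (s^2 + 4)^2)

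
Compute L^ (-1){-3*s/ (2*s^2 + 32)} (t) -3*cos (4*t)/2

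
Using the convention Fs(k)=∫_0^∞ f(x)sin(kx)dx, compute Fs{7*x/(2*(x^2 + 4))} 7*pi*exp(-2*k)/4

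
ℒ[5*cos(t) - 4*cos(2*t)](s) 5*s/(s^2 + 1) - 4*s/(s^2 + 4)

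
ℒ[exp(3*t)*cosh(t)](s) (s - 3)/((s - 3)^2-1)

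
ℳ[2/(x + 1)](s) 2*pi*csc(pi*s)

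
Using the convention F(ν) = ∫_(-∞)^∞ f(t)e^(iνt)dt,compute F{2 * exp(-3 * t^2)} 2 * sqrt(3) * sqrt(pi) * exp(-ν^2/12)/3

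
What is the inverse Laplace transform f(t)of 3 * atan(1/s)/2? 3 * sin(t)/(2 * t)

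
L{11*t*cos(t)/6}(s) 11*(s^2-1)/(6*(s^2 + 1)^2)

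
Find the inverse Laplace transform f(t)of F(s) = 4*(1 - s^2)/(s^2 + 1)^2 -4*t*cos(t)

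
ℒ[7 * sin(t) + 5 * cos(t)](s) 7/(s^2 + 1) + 5 * s/(s^2 + 1)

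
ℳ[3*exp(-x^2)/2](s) 3*gamma(s/2)/4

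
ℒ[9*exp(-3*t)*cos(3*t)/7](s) 9*(s + 3)/(7*((s + 3)^2 + 9))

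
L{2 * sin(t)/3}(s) 2/(3 * (s^2 + 1))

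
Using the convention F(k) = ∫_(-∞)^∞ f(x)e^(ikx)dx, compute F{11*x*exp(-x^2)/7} 11*I*sqrt(pi)*k*exp(-k^2/4)/14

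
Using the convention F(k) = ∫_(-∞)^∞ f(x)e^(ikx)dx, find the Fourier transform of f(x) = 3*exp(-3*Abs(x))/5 18/(5*(k^2+9))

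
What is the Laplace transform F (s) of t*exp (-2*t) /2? 1/ (2*(s + 2) ^2) 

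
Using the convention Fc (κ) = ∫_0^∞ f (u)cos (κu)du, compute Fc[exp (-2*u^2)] sqrt (2)*sqrt (pi)*exp (-κ^2/8)/4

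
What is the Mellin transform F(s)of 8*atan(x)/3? -4*pi*sec(pi*s/2)/(3*s)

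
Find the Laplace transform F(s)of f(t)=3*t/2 3/(2*s^2)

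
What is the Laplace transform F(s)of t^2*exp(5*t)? 2/(s - 5)^3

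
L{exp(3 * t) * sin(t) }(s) 1/((s - 3) ^2+1) 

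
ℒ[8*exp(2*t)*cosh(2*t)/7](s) 8*(s - 2)/(7*s*(s - 4))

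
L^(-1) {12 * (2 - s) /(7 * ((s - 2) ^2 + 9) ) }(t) -12 * exp(2 * t) * cos(3 * t) /7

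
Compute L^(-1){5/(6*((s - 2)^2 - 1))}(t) 5*exp(2*t)*sinh(t)/6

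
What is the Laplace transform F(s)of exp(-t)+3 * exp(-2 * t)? 3/(s+2)+1/(s+1)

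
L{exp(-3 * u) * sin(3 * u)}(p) 3/((p+3)^2+9)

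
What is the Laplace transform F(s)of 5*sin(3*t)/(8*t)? 5*atan(3/s)/8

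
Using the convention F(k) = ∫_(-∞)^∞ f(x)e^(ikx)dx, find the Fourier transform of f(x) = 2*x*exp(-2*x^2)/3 sqrt(2)*I*sqrt(pi)*k*exp(-k^2/8)/12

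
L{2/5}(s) 2/(5*s)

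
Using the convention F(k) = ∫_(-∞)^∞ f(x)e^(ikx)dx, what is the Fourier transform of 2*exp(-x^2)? 2*sqrt(pi)*exp(-k^2/4)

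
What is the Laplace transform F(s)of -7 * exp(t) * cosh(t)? 7 * (1 - s)/(s * (s - 2))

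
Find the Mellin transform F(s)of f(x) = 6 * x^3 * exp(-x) 6 * gamma(s + 3)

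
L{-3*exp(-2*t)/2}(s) -3/(2*s + 4)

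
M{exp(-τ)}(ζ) gamma(ζ)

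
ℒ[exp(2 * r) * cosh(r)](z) (z - 2)/((z - 2)^2-1)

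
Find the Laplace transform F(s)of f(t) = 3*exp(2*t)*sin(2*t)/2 3/((s - 2)^2 + 4)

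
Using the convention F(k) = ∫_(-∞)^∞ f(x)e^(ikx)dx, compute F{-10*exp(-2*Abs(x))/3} -40/(3*k^2+12)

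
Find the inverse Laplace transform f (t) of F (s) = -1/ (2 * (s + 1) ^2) -t * exp (-t) /2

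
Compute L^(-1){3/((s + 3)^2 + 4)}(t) 3*exp(-3*t)*sin(2*t)/2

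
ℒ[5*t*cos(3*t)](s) 5*(s^2 - 9)/(s^2+9)^2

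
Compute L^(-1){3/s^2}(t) 3 * t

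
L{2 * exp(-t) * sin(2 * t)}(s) 4/((s + 1)^2 + 4)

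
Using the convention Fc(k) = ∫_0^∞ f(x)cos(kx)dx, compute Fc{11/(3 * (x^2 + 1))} 11 * pi * exp(-k)/6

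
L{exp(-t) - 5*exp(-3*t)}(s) 1/(s + 1) - 5/(s + 3)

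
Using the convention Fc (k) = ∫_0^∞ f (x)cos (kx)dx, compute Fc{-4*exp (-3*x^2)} -2*sqrt (3)*sqrt (pi)*exp (-k^2/12)/3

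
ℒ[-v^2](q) -2/q^3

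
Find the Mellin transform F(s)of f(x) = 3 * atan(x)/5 -3 * pi * sec(pi * s/2)/(10 * s)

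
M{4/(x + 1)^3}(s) 2 * pi * (s - 2) * (s - 1)/sin(pi * s)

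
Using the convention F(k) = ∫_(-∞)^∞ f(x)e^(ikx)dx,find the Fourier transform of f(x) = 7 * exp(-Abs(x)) 14/(k^2 + 1)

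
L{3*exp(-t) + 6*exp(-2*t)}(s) 6/(s + 2) + 3/(s + 1)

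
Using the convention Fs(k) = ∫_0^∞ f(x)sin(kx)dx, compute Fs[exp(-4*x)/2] k/(2*(k^2+16))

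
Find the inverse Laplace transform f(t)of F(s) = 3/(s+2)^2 3*t*exp(-2*t)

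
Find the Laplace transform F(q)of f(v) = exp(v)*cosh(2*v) (q - 1)/((q - 1)^2 - 4)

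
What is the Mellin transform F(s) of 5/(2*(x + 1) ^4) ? 5*gamma(s)*gamma(4 - s) /12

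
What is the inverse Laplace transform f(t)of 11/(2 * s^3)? 11 * t^2/4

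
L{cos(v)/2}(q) q/(2 * (q^2 + 1))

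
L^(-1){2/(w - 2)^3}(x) x^2*exp(2*x)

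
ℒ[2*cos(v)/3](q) 2*q/(3*(q^2+1))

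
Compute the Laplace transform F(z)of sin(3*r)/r atan(3/z)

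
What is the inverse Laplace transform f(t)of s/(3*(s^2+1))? cos(t)/3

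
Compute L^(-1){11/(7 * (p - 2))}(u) 11 * exp(2 * u)/7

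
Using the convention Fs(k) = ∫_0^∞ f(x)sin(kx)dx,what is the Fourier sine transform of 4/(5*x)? 2*pi/5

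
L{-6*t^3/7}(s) -36/(7*s^4)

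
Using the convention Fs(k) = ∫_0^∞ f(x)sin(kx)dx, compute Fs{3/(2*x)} 3*pi/4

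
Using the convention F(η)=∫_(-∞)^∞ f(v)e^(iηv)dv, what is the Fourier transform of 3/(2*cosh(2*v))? 3*pi/(4*cosh(pi*η/4))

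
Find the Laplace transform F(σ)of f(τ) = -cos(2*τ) -σ/(σ^2 + 4)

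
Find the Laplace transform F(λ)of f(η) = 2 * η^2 4/λ^3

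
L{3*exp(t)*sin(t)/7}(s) 3/(7*((s - 1)^2 + 1))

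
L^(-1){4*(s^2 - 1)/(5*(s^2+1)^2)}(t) 4*t*cos(t)/5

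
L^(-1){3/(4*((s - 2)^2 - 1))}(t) 3*exp(2*t)*sinh(t)/4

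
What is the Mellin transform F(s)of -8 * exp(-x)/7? -8 * gamma(s)/7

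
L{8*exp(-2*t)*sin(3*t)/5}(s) 24/(5*((s + 2)^2 + 9))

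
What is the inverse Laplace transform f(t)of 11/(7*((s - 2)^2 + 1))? 11*exp(2*t)*sin(t)/7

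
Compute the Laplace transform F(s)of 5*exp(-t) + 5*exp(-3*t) 5/(s + 1) + 5/(s + 3)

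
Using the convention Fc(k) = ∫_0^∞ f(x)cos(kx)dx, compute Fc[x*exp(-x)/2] (1 - k^2)/(2*(k^2 + 1)^2)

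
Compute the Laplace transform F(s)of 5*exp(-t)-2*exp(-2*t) 5/(s + 1)-2/(s + 2)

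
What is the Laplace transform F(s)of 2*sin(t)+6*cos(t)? 6*s/(s^2+1)+2/(s^2+1)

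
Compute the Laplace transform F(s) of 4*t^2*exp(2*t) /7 8/(7*(s - 2) ^3) 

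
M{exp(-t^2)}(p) gamma(p/2)/2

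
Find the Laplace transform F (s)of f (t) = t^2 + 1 2/s^3 + 1/s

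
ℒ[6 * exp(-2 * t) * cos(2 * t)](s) 6 * (s + 2)/((s + 2)^2 + 4)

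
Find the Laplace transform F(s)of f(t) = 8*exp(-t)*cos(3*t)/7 8*(s + 1)/(7*((s + 1)^2 + 9))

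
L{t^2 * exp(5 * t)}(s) 2/(s - 5)^3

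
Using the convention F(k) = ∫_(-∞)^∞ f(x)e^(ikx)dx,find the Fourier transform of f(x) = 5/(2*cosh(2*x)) 5*pi/(4*cosh(pi*k/4))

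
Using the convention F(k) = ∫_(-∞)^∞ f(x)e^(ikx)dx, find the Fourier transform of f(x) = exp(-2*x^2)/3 sqrt(2)*sqrt(pi)*exp(-k^2/8)/6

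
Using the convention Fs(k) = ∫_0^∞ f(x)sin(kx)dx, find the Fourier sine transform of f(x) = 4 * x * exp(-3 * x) 24 * k/(k^2 + 9)^2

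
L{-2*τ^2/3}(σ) -4/(3*σ^3)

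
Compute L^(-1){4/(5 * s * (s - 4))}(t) 2 * exp(2 * t) * sinh(2 * t)/5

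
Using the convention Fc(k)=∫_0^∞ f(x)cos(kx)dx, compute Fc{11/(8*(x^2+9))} 11*pi*exp(-3*k)/48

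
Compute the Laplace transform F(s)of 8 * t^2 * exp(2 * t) 16/(s - 2)^3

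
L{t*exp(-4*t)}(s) (s+4)^(-2)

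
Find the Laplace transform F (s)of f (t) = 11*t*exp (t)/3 11/ (3*(s - 1)^2)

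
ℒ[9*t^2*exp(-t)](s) 18/(s + 1)^3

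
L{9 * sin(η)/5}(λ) 9/(5 * (λ^2 + 1))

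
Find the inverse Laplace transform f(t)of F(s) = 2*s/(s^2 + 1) 2*cos(t)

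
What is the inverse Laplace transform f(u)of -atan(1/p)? -sin(u)/u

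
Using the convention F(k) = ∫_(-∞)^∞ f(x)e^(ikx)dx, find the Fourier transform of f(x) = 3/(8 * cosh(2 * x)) 3 * pi/(16 * cosh(pi * k/4))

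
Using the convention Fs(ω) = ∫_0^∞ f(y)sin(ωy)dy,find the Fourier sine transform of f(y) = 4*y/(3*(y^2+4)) 2*pi*exp(-2*ω)/3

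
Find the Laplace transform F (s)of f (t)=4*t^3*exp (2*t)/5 24/ (5*(s - 2)^4)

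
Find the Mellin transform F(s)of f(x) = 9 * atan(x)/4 -9 * pi * sec(pi * s/2)/(8 * s)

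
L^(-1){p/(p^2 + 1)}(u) cos(u)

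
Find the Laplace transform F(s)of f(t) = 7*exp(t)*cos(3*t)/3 7*(s - 1)/(3*((s - 1)^2 + 9))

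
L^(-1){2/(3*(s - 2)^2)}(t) 2*t*exp(2*t)/3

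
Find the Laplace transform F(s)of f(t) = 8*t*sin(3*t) 48*s/(s^2+9)^2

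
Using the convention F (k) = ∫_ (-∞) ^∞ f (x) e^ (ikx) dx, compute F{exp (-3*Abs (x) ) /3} 2/ (k^2 + 9) 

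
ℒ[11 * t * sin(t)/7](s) 22 * s/(7 * (s^2 + 1)^2)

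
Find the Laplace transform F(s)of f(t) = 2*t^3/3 4/s^4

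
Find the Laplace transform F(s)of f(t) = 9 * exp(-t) 9/(s+1)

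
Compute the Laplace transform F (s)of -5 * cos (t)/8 -5 * s/ (8 * s^2+8)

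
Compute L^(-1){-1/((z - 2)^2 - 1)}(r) -exp(2*r)*sinh(r)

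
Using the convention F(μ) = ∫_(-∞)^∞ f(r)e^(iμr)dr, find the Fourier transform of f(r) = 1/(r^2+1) pi*exp(-Abs(μ))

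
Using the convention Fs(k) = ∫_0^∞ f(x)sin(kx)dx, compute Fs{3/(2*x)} 3*pi/4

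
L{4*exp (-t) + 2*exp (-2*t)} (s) 2/ (s + 2) + 4/ (s + 1)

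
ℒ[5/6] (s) 5/(6 * s)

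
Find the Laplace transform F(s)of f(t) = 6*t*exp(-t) 6/(s + 1)^2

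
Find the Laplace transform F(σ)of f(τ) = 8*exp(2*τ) 8/(σ - 2)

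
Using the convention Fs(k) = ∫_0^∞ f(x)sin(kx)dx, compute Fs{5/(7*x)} 5*pi/14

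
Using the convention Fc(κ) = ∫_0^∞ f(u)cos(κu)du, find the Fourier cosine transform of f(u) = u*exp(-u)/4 (1 - κ^2)/(4*(κ^2 + 1)^2)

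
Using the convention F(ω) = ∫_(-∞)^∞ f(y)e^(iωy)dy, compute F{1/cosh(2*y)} pi/(2*cosh(pi*ω/4))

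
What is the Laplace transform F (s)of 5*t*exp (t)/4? 5/ (4*(s - 1)^2)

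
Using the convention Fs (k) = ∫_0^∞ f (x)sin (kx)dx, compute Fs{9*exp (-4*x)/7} 9*k/ (7*(k^2 + 16))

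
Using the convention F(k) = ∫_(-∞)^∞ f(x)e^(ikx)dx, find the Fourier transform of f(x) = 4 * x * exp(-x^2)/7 2 * I * sqrt(pi) * k * exp(-k^2/4)/7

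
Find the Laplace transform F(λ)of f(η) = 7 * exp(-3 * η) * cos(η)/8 7 * (λ + 3)/(8 * ((λ + 3)^2 + 1))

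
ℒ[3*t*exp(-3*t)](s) 3/(s+3)^2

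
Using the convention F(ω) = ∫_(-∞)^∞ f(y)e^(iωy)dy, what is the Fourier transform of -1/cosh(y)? -pi/cosh(pi*ω/2)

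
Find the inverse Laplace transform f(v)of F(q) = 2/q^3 v^2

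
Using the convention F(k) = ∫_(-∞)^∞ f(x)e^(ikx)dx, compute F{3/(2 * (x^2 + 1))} 3 * pi * exp(-Abs(k))/2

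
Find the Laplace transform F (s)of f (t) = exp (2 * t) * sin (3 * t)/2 3/ (2 * ( (s - 2)^2 + 9))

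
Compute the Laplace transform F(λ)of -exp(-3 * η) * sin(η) -1/((λ + 3)^2 + 1)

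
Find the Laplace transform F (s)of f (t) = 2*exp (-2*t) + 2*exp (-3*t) 2/ (s + 3) + 2/ (s + 2)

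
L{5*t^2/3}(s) 10/(3*s^3)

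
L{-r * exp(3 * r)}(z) -1/(z - 3)^2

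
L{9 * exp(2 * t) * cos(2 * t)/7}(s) 9 * (s - 2)/(7 * ((s - 2)^2 + 4))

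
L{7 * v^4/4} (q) 42/q^5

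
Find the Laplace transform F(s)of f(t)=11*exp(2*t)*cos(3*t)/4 11*(s - 2)/(4*((s - 2)^2 + 9))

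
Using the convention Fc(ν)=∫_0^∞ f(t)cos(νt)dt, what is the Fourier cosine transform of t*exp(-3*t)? (9 - ν^2)/(ν^2 + 9)^2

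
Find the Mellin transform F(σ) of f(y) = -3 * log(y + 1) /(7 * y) 3 * pi * csc(pi * σ) /(7 * (σ - 1) ) 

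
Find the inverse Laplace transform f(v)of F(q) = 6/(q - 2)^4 v^3*exp(2*v)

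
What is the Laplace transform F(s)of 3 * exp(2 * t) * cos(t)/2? 3 * (s - 2)/(2 * ((s - 2)^2 + 1))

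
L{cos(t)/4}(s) s/(4*(s^2 + 1))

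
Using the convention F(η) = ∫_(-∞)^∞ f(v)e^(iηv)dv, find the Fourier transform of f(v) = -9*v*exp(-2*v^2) -9*sqrt(2)*I*sqrt(pi)*η*exp(-η^2/8)/8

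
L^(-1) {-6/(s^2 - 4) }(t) -3 * sinh(2 * t) 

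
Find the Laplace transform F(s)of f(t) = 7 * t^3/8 21/(4 * s^4)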